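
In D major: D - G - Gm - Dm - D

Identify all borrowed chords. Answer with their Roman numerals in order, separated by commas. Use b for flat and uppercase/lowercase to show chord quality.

iv, i

In D major the diatonic chords are D, Em, F#m, G, A, Bm, C#dim. D and G both belong to that set. But Gm (G–Bb–D) is foreign: the diatonic IV on degree 4 is G, whereas Gm comes from D minor. It is labeled iv. Dm (D–F–A) is not: scale degree 1 in D major carries D (I). In D minor the chord on that degree is Dm, so here it functions as i, borrowed from the parallel minor.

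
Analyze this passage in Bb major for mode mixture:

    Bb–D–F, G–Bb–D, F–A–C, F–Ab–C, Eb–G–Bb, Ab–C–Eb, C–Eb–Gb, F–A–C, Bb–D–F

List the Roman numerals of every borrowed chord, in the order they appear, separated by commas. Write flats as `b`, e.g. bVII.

In Bb major the diatonic chords are Bb, Cm, Dm, Eb, F, Gm, Adim. Of the given chords, Bb–D–F = Bb, G–Bb–D = Gm, F–A–C = F and Eb–G–Bb = Eb are diatonic. F–Ab–C doesn't fit — on degree 5 Bb major would have F (V). Fm is the degree-5 chord of Bb minor, so it is the borrowed v. Ab–C–Eb is not: scale degree 7 in Bb major carries Adim (vii°). In Bb minor the chord on that degree is Ab, so here it functions as bVII, borrowed from the parallel minor. But C–Eb–Gb is foreign: the diatonic ii on degree 2 is Cm, whereas Cdim comes from Bb minor. It is labeled ii°.

v, bVII, ii°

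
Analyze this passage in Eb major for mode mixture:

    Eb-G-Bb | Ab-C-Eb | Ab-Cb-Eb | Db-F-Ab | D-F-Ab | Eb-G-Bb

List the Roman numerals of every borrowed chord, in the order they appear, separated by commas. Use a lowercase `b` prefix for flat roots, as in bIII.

Eb major has the diatonic set Eb, Fm, Gm, Ab, Bb, Cm, Ddim. Eb–G–Bb = Eb, Ab–C–Eb = Ab and D–F–Ab = Ddim all belong to that set. Ab–Cb–Eb is not: scale degree 4 in Eb major carries Ab (IV). In Eb minor the chord on that degree is Abm, so here it functions as iv, borrowed from the parallel minor. But Db–F–Ab is foreign: the diatonic vii° on degree 7 is Ddim, whereas Db comes from Eb minor. It is labeled bVII.

iv, bVII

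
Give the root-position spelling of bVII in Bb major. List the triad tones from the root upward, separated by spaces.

Ab C Eb

bVII is built on the lowered scale degree 7. In Bb major degree 7 is A; lowered it becomes Ab. Stacking thirds in Bb minor on Ab gives Ab–C–Eb.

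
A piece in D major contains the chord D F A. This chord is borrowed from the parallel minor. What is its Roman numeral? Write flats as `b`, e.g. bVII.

The root D is the diatonic 1st degree of D major; the borrowing shows in the chord quality. The diatonic chord on degree 1 would be D (I), but D–F–A is the minor chord from D minor. As a borrowed chord it is labeled i.

i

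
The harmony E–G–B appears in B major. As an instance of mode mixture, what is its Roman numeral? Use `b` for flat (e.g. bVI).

iv

E is scale degree 4 in B major. E–G–B is a minor chord — the form found in B minor, not the diatonic IV (E). Borrowed into B major it is written iv.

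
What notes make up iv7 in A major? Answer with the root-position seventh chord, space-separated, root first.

D F A C

The root, D, is scale degree 4 — the same note in A major and A minor; only the chord quality changes. In A minor the chord on D is D–F–A–C.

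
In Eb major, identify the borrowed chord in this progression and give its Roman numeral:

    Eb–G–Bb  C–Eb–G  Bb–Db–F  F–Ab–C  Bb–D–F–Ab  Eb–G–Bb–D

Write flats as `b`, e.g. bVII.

v

In Eb major the diatonic chords are Eb, Fm, Gm, Ab, Bb, Cm, Ddim. Of the given chords, Eb–G–Bb = Eb, C–Eb–G = Cm, F–Ab–C = Fm, Bb–D–F–Ab = Bb7 and Eb–G–Bb–D = Ebmaj7 are diatonic. Bb–Db–F is not: scale degree 5 in Eb major carries Bb (V). In Eb minor the chord on that degree is Bbm, so here it functions as v, borrowed from the parallel minor.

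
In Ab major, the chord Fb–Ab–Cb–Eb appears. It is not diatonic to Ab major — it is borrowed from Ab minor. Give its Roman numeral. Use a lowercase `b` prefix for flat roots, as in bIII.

In Ab major scale degree 6 is F; Fb is its lowered form, from Ab minor. Fb–Ab–Cb–Eb is a major-seventh chord — the form found in Ab minor, not the diatonic vi (Fm). Borrowed into Ab major it is written bVImaj7.

bVImaj7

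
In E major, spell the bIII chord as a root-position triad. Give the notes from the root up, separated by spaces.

The root of bIII is the lowered 3rd degree: G# becomes G. In E minor the chord on G is G–B–D.

G B D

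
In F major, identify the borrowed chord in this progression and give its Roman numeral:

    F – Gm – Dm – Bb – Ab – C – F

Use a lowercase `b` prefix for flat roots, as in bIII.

F major has the diatonic set F, Gm, Am, Bb, C, Dm, Edim. F, Gm, Dm, Bb and C are all diatonic. Ab (Ab–C–Eb) is not: scale degree 3 in F major carries Am (iii). In F minor the chord on that degree is Ab, so here it functions as bIII, borrowed from the parallel minor.

bIII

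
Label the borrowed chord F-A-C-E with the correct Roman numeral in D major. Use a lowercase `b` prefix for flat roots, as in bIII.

In D major scale degree 3 is F#; F is its lowered form, from D minor. F–A–C–E is a major-seventh chord — the form found in D minor, not the diatonic iii (F#m). Borrowed into D major it is written bIIImaj7.

bIIImaj7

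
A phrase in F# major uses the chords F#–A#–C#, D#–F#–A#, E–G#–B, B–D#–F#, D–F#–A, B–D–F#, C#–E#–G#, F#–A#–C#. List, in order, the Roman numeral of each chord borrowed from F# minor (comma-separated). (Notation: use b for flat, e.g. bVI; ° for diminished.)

bVII, bVI, iv

The diatonic triads in F# major are F#, G#m, A#m, B, C#, D#m, E#dim. Of the given chords, F#–A#–C# = F#, D#–F#–A# = D#m, B–D#–F# = B and C#–E#–G# = C# are diatonic. E–G#–B doesn't fit — on degree 7 F# major would have E#dim (vii°). E is the degree-7 chord of F# minor, so it is the borrowed bVII. D–F#–A is not: scale degree 6 in F# major carries D#m (vi). In F# minor the chord on that degree is D, so here it functions as bVI, borrowed from the parallel minor. B–D–F# is not: scale degree 4 in F# major carries B (IV). In F# minor the chord on that degree is Bm, so here it functions as iv, borrowed from the parallel minor.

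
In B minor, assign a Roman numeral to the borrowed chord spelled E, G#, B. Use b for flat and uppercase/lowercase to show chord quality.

IV

E is scale degree 4 in B minor. E–G#–B is a major chord — the form found in B major, not the diatonic iv (Em). Borrowed into B minor it is written IV.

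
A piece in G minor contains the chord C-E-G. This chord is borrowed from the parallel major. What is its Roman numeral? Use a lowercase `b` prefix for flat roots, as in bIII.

IV

C is scale degree 4 in G minor. The diatonic chord on degree 4 would be Cm (iv), but C–E–G is the major chord from G major. As a borrowed chord it is labeled IV.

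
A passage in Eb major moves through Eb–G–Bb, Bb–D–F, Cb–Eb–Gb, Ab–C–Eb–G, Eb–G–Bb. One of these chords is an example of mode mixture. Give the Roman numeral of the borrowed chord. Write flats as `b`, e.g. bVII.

bVI

Eb major has the diatonic set Eb, Fm, Gm, Ab, Bb, Cm, Ddim. Of the given chords, Eb–G–Bb = Eb, Bb–D–F = Bb and Ab–C–Eb–G = Abmaj7 are diatonic. Cb–Eb–Gb is not: scale degree 6 in Eb major carries Cm (vi). In Eb minor the chord on that degree is Cb, so here it functions as bVI, borrowed from the parallel minor.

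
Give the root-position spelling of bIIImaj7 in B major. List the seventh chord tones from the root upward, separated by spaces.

D F# A C#

Scale degree 3 in B major is D#. bIIImaj7 uses the lowered form, D, taken from B minor. In B minor the chord on D is D–F#–A–C#.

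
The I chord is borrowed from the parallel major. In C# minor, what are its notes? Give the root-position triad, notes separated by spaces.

C# E# G#

I is built on scale degree 1, which is C# in both C# minor and its parallel. In C# major the chord on C# is C#–E#–G#.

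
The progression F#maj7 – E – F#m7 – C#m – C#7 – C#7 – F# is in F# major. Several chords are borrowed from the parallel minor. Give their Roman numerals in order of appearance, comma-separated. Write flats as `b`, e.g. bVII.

The diatonic triads in F# major are F#, G#m, A#m, B, C#, D#m, E#dim. F#maj7, C#7 and F# all belong to that set. E (E–G#–B) is not: scale degree 7 in F# major carries E#dim (vii°). In F# minor the chord on that degree is E, so here it functions as bVII, borrowed from the parallel minor. But F#m7 (F#–A–C#–E) is foreign: the diatonic I on degree 1 is F#, whereas F#m7 comes from F# minor. It is labeled i7. C#m (C#–E–G#) is not: scale degree 5 in F# major carries C# (V). In F# minor the chord on that degree is C#m, so here it functions as v, borrowed from the parallel minor.

bVII, i7, v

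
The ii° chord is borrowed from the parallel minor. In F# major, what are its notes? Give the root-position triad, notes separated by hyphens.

G#-B-D

The root, G#, is scale degree 2 — the same note in F# major and F# minor; only the chord quality changes. Stacking thirds in F# minor on G# gives G#–B–D.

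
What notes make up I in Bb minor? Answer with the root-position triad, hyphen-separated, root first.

I is built on scale degree 1, which is Bb in both Bb minor and its parallel. Stacking thirds in Bb major on Bb gives Bb–D–F.

Bb-D-F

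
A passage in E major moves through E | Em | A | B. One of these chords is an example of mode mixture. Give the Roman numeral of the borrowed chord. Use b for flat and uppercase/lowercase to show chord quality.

i

The diatonic triads in E major are E, F#m, G#m, A, B, C#m, D#dim. E, A and B are all diatonic. But Em (E–G–B) is foreign: the diatonic I on degree 1 is E, whereas Em comes from E minor. It is labeled i.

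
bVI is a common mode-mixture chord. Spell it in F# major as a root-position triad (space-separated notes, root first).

Scale degree 6 in F# major is D#. bVI uses the lowered form, D, taken from F# minor. Building the major chord from the parallel minor on D: D–F#–A.

D F# A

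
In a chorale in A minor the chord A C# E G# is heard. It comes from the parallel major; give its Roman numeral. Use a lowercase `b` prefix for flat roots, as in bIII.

The root A is the diatonic 1st degree of A minor; the borrowing shows in the chord quality. A–C#–E–G# is a major-seventh chord — the form found in A major, not the diatonic i (Am). Borrowed into A minor it is written Imaj7.

Imaj7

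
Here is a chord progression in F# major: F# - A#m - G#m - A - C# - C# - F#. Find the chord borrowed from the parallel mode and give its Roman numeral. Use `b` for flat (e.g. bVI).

In F# major the diatonic chords are F#, G#m, A#m, B, C#, D#m, E#dim. F#, A#m, G#m and C# all belong to that set. A (A–C#–E) is not: scale degree 3 in F# major carries A#m (iii). In F# minor the chord on that degree is A, so here it functions as bIII, borrowed from the parallel minor.

bIII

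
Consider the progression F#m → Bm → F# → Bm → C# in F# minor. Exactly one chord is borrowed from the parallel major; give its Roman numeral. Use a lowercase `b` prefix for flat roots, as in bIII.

In F# minor (with V from harmonic minor) the diatonic chords are F#m, G#dim, A, Bm, C#, D, E. F#m, Bm and C# are all diatonic. F# (F#–A#–C#) doesn't fit — on degree 1 F# minor would have F#m (i). F# is the degree-1 chord of F# major, so it is the borrowed I.

I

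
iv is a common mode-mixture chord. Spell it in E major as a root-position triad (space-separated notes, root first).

A C E

The root, A, is scale degree 4 — the same note in E major and E minor; only the chord quality changes. Stacking thirds in E minor on A gives A–C–E.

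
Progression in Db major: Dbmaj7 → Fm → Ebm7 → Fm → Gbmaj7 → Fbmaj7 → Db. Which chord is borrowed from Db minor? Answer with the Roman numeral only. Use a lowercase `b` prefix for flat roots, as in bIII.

bIIImaj7

The diatonic triads in Db major are Db, Ebm, Fm, Gb, Ab, Bbm, Cdim. Dbmaj7, Fm, Ebm7, Gbmaj7 and Db all belong to that set. Fbmaj7 (Fb–Ab–Cb–Eb) is not: scale degree 3 in Db major carries Fm (iii). In Db minor the chord on that degree is Fbmaj7, so here it functions as bIIImaj7, borrowed from the parallel minor.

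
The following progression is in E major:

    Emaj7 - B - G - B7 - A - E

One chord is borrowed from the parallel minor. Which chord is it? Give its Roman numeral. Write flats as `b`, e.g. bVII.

The diatonic triads in E major are E, F#m, G#m, A, B, C#m, D#dim. Of the given chords, Emaj7, B, B7, A and E are diatonic. But G (G–B–D) is foreign: the diatonic iii on degree 3 is G#m, whereas G comes from E minor. It is labeled bIII.

bIII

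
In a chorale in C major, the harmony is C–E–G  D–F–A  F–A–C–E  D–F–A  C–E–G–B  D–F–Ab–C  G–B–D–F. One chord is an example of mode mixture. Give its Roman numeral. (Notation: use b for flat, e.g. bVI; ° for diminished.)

iiø7

In C major the diatonic chords are C, Dm, Em, F, G, Am, Bdim. C–E–G = C, D–F–A = Dm, F–A–C–E = Fmaj7, C–E–G–B = Cmaj7 and G–B–D–F = G7 all belong to that set. But D–F–Ab–C is foreign: the diatonic ii on degree 2 is Dm, whereas Dm7b5 comes from C minor. It is labeled iiø7.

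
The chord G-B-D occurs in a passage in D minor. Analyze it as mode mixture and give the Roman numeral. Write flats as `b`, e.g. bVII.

IV

The root G is the diatonic 4th degree of D minor; the borrowing shows in the chord quality. G–B–D is a major chord — the form found in D major, not the diatonic iv (Gm). Borrowed into D minor it is written IV.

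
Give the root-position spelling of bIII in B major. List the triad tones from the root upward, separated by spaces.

Scale degree 3 in B major is D#. bIII uses the lowered form, D, taken from B minor. Stacking thirds in B minor on D gives D–F#–A.

D F# A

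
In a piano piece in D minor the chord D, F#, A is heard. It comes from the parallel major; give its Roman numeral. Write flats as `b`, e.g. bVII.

The root D is the diatonic 1st degree of D minor; the borrowing shows in the chord quality. D–F#–A is a major chord — the form found in D major, not the diatonic i (Dm). Borrowed into D minor it is written I.

I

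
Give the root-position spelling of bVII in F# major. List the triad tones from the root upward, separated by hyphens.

bVII is built on the lowered scale degree 7. In F# major degree 7 is E#; lowered it becomes E. Stacking thirds in F# minor on E gives E–G#–B.

E-G#-B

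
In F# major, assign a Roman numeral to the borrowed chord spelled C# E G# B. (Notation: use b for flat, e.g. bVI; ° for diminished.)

v7

The root C# is the diatonic 5th degree of F# major; the borrowing shows in the chord quality. The diatonic chord on degree 5 would be C# (V), but C#–E–G#–B is the minor-seventh chord from F# minor. As a borrowed chord it is labeled v7.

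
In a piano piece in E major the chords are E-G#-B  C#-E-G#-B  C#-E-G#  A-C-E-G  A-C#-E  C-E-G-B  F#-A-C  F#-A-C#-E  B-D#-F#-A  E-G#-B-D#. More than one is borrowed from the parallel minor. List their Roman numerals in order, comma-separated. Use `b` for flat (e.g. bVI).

The diatonic triads in E major are E, F#m, G#m, A, B, C#m, D#dim. E–G#–B = E, C#–E–G#–B = C#m7, C#–E–G# = C#m, A–C#–E = A, F#–A–C#–E = F#m7, B–D#–F#–A = B7 and E–G#–B–D# = Emaj7 are all diatonic. But A–C–E–G is foreign: the diatonic IV on degree 4 is A, whereas Am7 comes from E minor. It is labeled iv7. C–E–G–B doesn't fit — on degree 6 E major would have C#m (vi). Cmaj7 is the degree-6 chord of E minor, so it is the borrowed bVImaj7. F#–A–C is not: scale degree 2 in E major carries F#m (ii). In E minor the chord on that degree is F#dim, so here it functions as ii°, borrowed from the parallel minor.

iv7, bVImaj7, ii°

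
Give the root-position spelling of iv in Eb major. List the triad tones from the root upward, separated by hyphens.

iv is built on scale degree 4, which is Ab in both Eb major and its parallel. In Eb minor the chord on Ab is Ab–Cb–Eb.

Ab-Cb-Eb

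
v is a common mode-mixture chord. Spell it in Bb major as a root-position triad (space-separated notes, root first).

v is built on scale degree 5, which is F in both Bb major and its parallel. Building the minor chord from the parallel minor on F: F–Ab–C.

F Ab C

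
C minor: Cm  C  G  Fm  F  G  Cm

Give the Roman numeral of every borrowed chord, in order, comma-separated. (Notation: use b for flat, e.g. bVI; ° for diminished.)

C minor has the diatonic set Cm, Ddim, Eb, Fm, G, Ab, Bb (with V from harmonic minor). Cm, G and Fm all belong to that set. But C (C–E–G) is foreign: the diatonic i on degree 1 is Cm, whereas C comes from C major. It is labeled I. But F (F–A–C) is foreign: the diatonic iv on degree 4 is Fm, whereas F comes from C major. It is labeled IV.

I, IV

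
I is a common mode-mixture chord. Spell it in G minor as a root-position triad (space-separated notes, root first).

The root, G, is scale degree 1 — the same note in G minor and G major; only the chord quality changes. In G major the chord on G is G–B–D.

G B D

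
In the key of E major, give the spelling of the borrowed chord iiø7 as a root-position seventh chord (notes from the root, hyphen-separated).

F#-A-C-E

The root, F#, is scale degree 2 — the same note in E major and E minor; only the chord quality changes. Stacking thirds in E minor on F# gives F#–A–C–E.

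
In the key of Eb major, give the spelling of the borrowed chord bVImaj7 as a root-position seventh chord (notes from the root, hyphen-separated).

Cb-Eb-Gb-Bb

Scale degree 6 in Eb major is C. bVImaj7 uses the lowered form, Cb, taken from Eb minor. Building the major-seventh chord from the parallel minor on Cb: Cb–Eb–Gb–Bb.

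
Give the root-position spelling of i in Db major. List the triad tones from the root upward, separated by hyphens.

Db-Fb-Ab

i is built on scale degree 1, which is Db in both Db major and its parallel. Stacking thirds in Db minor on Db gives Db–Fb–Ab.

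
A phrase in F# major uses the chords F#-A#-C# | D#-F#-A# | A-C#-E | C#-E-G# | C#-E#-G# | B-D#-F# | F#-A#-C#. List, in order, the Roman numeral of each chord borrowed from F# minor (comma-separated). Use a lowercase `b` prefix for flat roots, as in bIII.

F# major has the diatonic set F#, G#m, A#m, B, C#, D#m, E#dim. F#–A#–C# = F#, D#–F#–A# = D#m, C#–E#–G# = C# and B–D#–F# = B are all diatonic. A–C#–E doesn't fit — on degree 3 F# major would have A#m (iii). A is the degree-3 chord of F# minor, so it is the borrowed bIII. But C#–E–G# is foreign: the diatonic V on degree 5 is C#, whereas C#m comes from F# minor. It is labeled v.

bIII, v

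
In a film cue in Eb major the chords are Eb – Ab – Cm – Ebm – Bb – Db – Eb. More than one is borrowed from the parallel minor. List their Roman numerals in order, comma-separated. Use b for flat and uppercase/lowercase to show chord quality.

i, bVII

Eb major has the diatonic set Eb, Fm, Gm, Ab, Bb, Cm, Ddim. Eb, Ab, Cm and Bb all belong to that set. Ebm (Eb–Gb–Bb) is not: scale degree 1 in Eb major carries Eb (I). In Eb minor the chord on that degree is Ebm, so here it functions as i, borrowed from the parallel minor. Db (Db–F–Ab) is not: scale degree 7 in Eb major carries Ddim (vii°). In Eb minor the chord on that degree is Db, so here it functions as bVII, borrowed from the parallel minor.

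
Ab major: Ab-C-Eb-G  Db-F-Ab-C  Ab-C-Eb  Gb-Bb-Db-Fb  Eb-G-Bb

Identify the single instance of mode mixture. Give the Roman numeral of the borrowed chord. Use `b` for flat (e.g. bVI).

bVII7

In Ab major the diatonic chords are Ab, Bbm, Cm, Db, Eb, Fm, Gdim. Of the given chords, Ab–C–Eb–G = Abmaj7, Db–F–Ab–C = Dbmaj7, Ab–C–Eb = Ab and Eb–G–Bb = Eb are diatonic. Gb–Bb–Db–Fb doesn't fit — on degree 7 Ab major would have Gdim (vii°). Gb7 is the degree-7 chord of Ab minor, so it is the borrowed bVII7.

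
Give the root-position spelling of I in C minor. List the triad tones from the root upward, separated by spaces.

C E G

The root, C, is scale degree 1 — the same note in C minor and C major; only the chord quality changes. In C major the chord on C is C–E–G.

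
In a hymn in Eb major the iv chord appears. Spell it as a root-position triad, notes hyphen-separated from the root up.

Ab-Cb-Eb

The root, Ab, is scale degree 4 — the same note in Eb major and Eb minor; only the chord quality changes. Building the minor chord from the parallel minor on Ab: Ab–Cb–Eb.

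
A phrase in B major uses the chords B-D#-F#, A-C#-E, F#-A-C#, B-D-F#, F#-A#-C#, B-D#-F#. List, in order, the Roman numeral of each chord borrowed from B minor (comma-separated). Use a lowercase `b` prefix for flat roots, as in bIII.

B major has the diatonic set B, C#m, D#m, E, F#, G#m, A#dim. B–D#–F# = B and F#–A#–C# = F# both belong to that set. But A–C#–E is foreign: the diatonic vii° on degree 7 is A#dim, whereas A comes from B minor. It is labeled bVII. But F#–A–C# is foreign: the diatonic V on degree 5 is F#, whereas F#m comes from B minor. It is labeled v. B–D–F# is not: scale degree 1 in B major carries B (I). In B minor the chord on that degree is Bm, so here it functions as i, borrowed from the parallel minor.

bVII, v, i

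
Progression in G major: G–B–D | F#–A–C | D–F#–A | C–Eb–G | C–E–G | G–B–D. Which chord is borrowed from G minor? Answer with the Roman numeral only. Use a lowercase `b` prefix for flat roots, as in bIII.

iv

In G major the diatonic chords are G, Am, Bm, C, D, Em, F#dim. G–B–D = G, F#–A–C = F#dim, D–F#–A = D and C–E–G = C all belong to that set. C–Eb–G doesn't fit — on degree 4 G major would have C (IV). Cm is the degree-4 chord of G minor, so it is the borrowed iv.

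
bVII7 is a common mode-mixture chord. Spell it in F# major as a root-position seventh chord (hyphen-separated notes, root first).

The root of bVII7 is the lowered 7th degree: E# becomes E. Building the dominant-seventh chord from the parallel minor on E: E–G#–B–D.

E-G#-B-D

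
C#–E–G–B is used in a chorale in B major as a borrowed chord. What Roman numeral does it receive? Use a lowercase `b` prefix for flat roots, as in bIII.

C# is scale degree 2 in B major. C#–E–G–B is a half-diminished-seventh chord — the form found in B minor, not the diatonic ii (C#m). Borrowed into B major it is written iiø7.

iiø7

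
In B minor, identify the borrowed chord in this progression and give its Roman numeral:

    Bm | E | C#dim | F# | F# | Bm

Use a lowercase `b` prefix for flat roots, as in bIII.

IV

In B minor (with V from harmonic minor) the diatonic chords are Bm, C#dim, D, Em, F#, G, A. Of the given chords, Bm, C#dim and F# are diatonic. But E (E–G#–B) is foreign: the diatonic iv on degree 4 is Em, whereas E comes from B major. It is labeled IV.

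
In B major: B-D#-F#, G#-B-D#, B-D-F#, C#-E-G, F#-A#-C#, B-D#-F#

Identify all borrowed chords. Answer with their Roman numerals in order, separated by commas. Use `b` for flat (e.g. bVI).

i, ii°

B major has the diatonic set B, C#m, D#m, E, F#, G#m, A#dim. B–D#–F# = B, G#–B–D# = G#m and F#–A#–C# = F# are all diatonic. B–D–F# is not: scale degree 1 in B major carries B (I). In B minor the chord on that degree is Bm, so here it functions as i, borrowed from the parallel minor. But C#–E–G is foreign: the diatonic ii on degree 2 is C#m, whereas C#dim comes from B minor. It is labeled ii°.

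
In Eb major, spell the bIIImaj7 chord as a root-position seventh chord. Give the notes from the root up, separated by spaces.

Gb Bb Db F

Scale degree 3 in Eb major is G. bIIImaj7 uses the lowered form, Gb, taken from Eb minor. Stacking thirds in Eb minor on Gb gives Gb–Bb–Db–F.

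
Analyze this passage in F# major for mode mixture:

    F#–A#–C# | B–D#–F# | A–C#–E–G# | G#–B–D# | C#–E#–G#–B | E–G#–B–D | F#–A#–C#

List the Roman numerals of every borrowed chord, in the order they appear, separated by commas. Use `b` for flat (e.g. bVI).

bIIImaj7, bVII7

The diatonic triads in F# major are F#, G#m, A#m, B, C#, D#m, E#dim. F#–A#–C# = F#, B–D#–F# = B, G#–B–D# = G#m and C#–E#–G#–B = C#7 all belong to that set. But A–C#–E–G# is foreign: the diatonic iii on degree 3 is A#m, whereas Amaj7 comes from F# minor. It is labeled bIIImaj7. E–G#–B–D is not: scale degree 7 in F# major carries E#dim (vii°). In F# minor the chord on that degree is E7, so here it functions as bVII7, borrowed from the parallel minor.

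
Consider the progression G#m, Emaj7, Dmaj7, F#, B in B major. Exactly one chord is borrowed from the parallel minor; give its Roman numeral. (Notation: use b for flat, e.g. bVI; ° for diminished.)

B major has the diatonic set B, C#m, D#m, E, F#, G#m, A#dim. G#m, Emaj7, F# and B all belong to that set. Dmaj7 (D–F#–A–C#) is not: scale degree 3 in B major carries D#m (iii). In B minor the chord on that degree is Dmaj7, so here it functions as bIIImaj7, borrowed from the parallel minor.

bIIImaj7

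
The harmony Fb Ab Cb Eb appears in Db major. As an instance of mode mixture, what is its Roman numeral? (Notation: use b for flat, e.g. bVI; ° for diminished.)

The root Fb is the lowered 3rd scale degree — diatonically Db major has F there. Fb–Ab–Cb–Eb is a major-seventh chord — the form found in Db minor, not the diatonic iii (Fm). Borrowed into Db major it is written bIIImaj7.

bIIImaj7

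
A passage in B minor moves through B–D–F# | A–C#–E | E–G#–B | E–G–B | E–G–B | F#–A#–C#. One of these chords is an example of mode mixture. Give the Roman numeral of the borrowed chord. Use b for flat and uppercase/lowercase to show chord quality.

IV

The diatonic triads in B minor (with V from harmonic minor) are Bm, C#dim, D, Em, F#, G, A. Of the given chords, B–D–F# = Bm, A–C#–E = A, E–G–B = Em and F#–A#–C# = F# are diatonic. But E–G#–B is foreign: the diatonic iv on degree 4 is Em, whereas E comes from B major. It is labeled IV.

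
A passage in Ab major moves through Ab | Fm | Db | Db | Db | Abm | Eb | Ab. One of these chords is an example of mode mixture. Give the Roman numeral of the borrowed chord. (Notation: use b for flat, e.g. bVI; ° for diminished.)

i

The diatonic triads in Ab major are Ab, Bbm, Cm, Db, Eb, Fm, Gdim. Ab, Fm, Db and Eb all belong to that set. Abm (Ab–Cb–Eb) is not: scale degree 1 in Ab major carries Ab (I). In Ab minor the chord on that degree is Abm, so here it functions as i, borrowed from the parallel minor.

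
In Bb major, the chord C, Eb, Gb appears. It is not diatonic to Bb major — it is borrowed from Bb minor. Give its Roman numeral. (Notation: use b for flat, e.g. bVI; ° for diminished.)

ii°

C is scale degree 2 in Bb major. C–Eb–Gb is a diminished chord — the form found in Bb minor, not the diatonic ii (Cm). Borrowed into Bb major it is written ii°.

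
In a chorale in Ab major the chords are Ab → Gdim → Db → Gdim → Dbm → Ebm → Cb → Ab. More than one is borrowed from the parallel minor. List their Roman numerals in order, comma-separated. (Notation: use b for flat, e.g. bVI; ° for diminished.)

Ab major has the diatonic set Ab, Bbm, Cm, Db, Eb, Fm, Gdim. Ab, Gdim and Db all belong to that set. But Dbm (Db–Fb–Ab) is foreign: the diatonic IV on degree 4 is Db, whereas Dbm comes from Ab minor. It is labeled iv. But Ebm (Eb–Gb–Bb) is foreign: the diatonic V on degree 5 is Eb, whereas Ebm comes from Ab minor. It is labeled v. Cb (Cb–Eb–Gb) doesn't fit — on degree 3 Ab major would have Cm (iii). Cb is the degree-3 chord of Ab minor, so it is the borrowed bIII.

iv, v, bIII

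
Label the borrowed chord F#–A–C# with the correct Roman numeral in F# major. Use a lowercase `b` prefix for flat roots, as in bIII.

i

F# is scale degree 1 in F# major. F#–A–C# is a minor chord — the form found in F# minor, not the diatonic I (F#). Borrowed into F# major it is written i.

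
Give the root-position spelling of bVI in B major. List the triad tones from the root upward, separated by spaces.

bVI is built on the lowered scale degree 6. In B major degree 6 is G#; lowered it becomes G. In B minor the chord on G is G–B–D.

G B D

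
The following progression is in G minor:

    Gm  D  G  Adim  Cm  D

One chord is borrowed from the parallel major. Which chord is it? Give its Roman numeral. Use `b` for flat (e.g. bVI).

I

In G minor (with V from harmonic minor) the diatonic chords are Gm, Adim, Bb, Cm, D, Eb, F. Gm, D, Adim and Cm are all diatonic. G (G–B–D) is not: scale degree 1 in G minor carries Gm (i). In G major the chord on that degree is G, so here it functions as I, borrowed from the parallel major.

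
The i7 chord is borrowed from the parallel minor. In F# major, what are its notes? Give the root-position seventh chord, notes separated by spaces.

The root, F#, is scale degree 1 — the same note in F# major and F# minor; only the chord quality changes. Stacking thirds in F# minor on F# gives F#–A–C#–E.

F# A C# E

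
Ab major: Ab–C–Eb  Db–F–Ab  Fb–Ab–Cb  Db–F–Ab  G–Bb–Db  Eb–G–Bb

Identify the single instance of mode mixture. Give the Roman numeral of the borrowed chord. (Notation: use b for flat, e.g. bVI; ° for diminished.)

In Ab major the diatonic chords are Ab, Bbm, Cm, Db, Eb, Fm, Gdim. Ab–C–Eb = Ab, Db–F–Ab = Db, G–Bb–Db = Gdim and Eb–G–Bb = Eb are all diatonic. But Fb–Ab–Cb is foreign: the diatonic vi on degree 6 is Fm, whereas Fb comes from Ab minor. It is labeled bVI.

bVI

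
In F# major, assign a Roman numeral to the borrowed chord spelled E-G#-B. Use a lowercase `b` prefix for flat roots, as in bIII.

The root E is the lowered 7th scale degree — diatonically F# major has E# there. E–G#–B is a major chord — the form found in F# minor, not the diatonic vii° (E#dim). Borrowed into F# major it is written bVII.

bVII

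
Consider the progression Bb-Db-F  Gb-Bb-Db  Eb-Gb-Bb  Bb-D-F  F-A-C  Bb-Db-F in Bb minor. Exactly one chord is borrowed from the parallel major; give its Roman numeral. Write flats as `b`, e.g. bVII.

In Bb minor (with V from harmonic minor) the diatonic chords are Bbm, Cdim, Db, Ebm, F, Gb, Ab. Bb–Db–F = Bbm, Gb–Bb–Db = Gb, Eb–Gb–Bb = Ebm and F–A–C = F are all diatonic. Bb–D–F doesn't fit — on degree 1 Bb minor would have Bbm (i). Bb is the degree-1 chord of Bb major, so it is the borrowed I.

I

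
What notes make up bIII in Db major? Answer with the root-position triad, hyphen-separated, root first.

Fb-Ab-Cb

The root of bIII is the lowered 3rd degree: F becomes Fb. Building the major chord from the parallel minor on Fb: Fb–Ab–Cb.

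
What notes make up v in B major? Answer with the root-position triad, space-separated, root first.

F# A C#

v is built on scale degree 5, which is F# in both B major and its parallel. In B minor the chord on F# is F#–A–C#.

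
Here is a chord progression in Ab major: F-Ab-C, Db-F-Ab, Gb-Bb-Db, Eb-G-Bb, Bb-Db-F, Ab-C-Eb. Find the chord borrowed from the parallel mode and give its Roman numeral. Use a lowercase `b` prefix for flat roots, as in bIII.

In Ab major the diatonic chords are Ab, Bbm, Cm, Db, Eb, Fm, Gdim. F–Ab–C = Fm, Db–F–Ab = Db, Eb–G–Bb = Eb, Bb–Db–F = Bbm and Ab–C–Eb = Ab are all diatonic. Gb–Bb–Db doesn't fit — on degree 7 Ab major would have Gdim (vii°). Gb is the degree-7 chord of Ab minor, so it is the borrowed bVII.

bVII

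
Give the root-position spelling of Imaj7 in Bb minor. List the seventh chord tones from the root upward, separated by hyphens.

Imaj7 is built on scale degree 1, which is Bb in both Bb minor and its parallel. In Bb major the chord on Bb is Bb–D–F–A.

Bb-D-F-A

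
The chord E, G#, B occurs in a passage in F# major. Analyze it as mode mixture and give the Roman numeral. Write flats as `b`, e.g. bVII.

bVII

E is the lowered form of scale degree 7 in F# major (the diatonic degree 7 is E#). Diatonically F# major has E#dim (vii°) on that degree; E–G#–B is instead the major chord native to F# minor, so it takes the label bVII.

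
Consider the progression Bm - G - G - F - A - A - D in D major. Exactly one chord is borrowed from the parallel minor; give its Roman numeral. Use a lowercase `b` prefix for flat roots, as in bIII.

bIII

D major has the diatonic set D, Em, F#m, G, A, Bm, C#dim. Of the given chords, Bm, G, A and D are diatonic. But F (F–A–C) is foreign: the diatonic iii on degree 3 is F#m, whereas F comes from D minor. It is labeled bIII.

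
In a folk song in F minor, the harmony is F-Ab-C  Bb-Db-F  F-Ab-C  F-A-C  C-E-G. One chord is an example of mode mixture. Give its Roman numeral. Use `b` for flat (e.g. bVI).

I

F minor has the diatonic set Fm, Gdim, Ab, Bbm, C, Db, Eb (with V from harmonic minor). F–Ab–C = Fm, Bb–Db–F = Bbm and C–E–G = C are all diatonic. But F–A–C is foreign: the diatonic i on degree 1 is Fm, whereas F comes from F major. It is labeled I.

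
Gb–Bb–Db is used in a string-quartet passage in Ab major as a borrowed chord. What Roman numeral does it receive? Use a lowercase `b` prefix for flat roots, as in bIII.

The root Gb is the lowered 7th scale degree — diatonically Ab major has G there. Gb–Bb–Db is a major chord — the form found in Ab minor, not the diatonic vii° (Gdim). Borrowed into Ab major it is written bVII.

bVII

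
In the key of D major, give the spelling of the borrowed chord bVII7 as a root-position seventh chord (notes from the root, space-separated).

Scale degree 7 in D major is C#. bVII7 uses the lowered form, C, taken from D minor. Building the dominant-seventh chord from the parallel minor on C: C–E–G–Bb.

C E G Bb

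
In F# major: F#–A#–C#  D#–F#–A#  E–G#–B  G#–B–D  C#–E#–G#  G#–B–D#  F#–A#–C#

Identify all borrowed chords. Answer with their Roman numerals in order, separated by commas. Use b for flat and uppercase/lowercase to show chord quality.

bVII, ii°

F# major has the diatonic set F#, G#m, A#m, B, C#, D#m, E#dim. F#–A#–C# = F#, D#–F#–A# = D#m, C#–E#–G# = C# and G#–B–D# = G#m are all diatonic. E–G#–B is not: scale degree 7 in F# major carries E#dim (vii°). In F# minor the chord on that degree is E, so here it functions as bVII, borrowed from the parallel minor. But G#–B–D is foreign: the diatonic ii on degree 2 is G#m, whereas G#dim comes from F# minor. It is labeled ii°.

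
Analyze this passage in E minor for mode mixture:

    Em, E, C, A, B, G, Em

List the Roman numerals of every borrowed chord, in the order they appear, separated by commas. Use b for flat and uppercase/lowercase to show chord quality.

I, IV

The diatonic triads in E minor (with V from harmonic minor) are Em, F#dim, G, Am, B, C, D. Em, C, B and G all belong to that set. E (E–G#–B) doesn't fit — on degree 1 E minor would have Em (i). E is the degree-1 chord of E major, so it is the borrowed I. But A (A–C#–E) is foreign: the diatonic iv on degree 4 is Am, whereas A comes from E major. It is labeled IV.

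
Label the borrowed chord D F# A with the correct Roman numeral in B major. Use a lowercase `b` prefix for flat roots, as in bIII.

bIII

D is the lowered form of scale degree 3 in B major (the diatonic degree 3 is D#). D–F#–A is a major chord — the form found in B minor, not the diatonic iii (D#m). Borrowed into B major it is written bIII.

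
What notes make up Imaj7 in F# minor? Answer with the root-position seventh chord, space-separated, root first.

F# A# C# E#

The root, F#, is scale degree 1 — the same note in F# minor and F# major; only the chord quality changes. In F# major the chord on F# is F#–A#–C#–E#.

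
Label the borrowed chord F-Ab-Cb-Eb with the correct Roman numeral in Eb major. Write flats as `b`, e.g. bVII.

The root F is the diatonic 2nd degree of Eb major; the borrowing shows in the chord quality. F–Ab–Cb–Eb is a half-diminished-seventh chord — the form found in Eb minor, not the diatonic ii (Fm). Borrowed into Eb major it is written iiø7.

iiø7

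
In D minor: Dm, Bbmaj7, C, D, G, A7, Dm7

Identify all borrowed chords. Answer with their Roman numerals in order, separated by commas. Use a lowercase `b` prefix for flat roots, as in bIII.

In D minor (with V from harmonic minor) the diatonic chords are Dm, Edim, F, Gm, A, Bb, C. Dm, Bbmaj7, C, A7 and Dm7 are all diatonic. D (D–F#–A) is not: scale degree 1 in D minor carries Dm (i). In D major the chord on that degree is D, so here it functions as I, borrowed from the parallel major. But G (G–B–D) is foreign: the diatonic iv on degree 4 is Gm, whereas G comes from D major. It is labeled IV.

I, IV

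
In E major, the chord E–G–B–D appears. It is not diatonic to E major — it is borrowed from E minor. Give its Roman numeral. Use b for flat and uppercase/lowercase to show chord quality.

i7

E is scale degree 1 in E major. The diatonic chord on degree 1 would be E (I), but E–G–B–D is the minor-seventh chord from E minor. As a borrowed chord it is labeled i7.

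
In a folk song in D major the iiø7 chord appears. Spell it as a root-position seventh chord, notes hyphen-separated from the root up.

E-G-Bb-D

iiø7 is built on scale degree 2, which is E in both D major and its parallel. Stacking thirds in D minor on E gives E–G–Bb–D.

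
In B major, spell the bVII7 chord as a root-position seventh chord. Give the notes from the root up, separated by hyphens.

A-C#-E-G

bVII7 is built on the lowered scale degree 7. In B major degree 7 is A#; lowered it becomes A. In B minor the chord on A is A–C#–E–G.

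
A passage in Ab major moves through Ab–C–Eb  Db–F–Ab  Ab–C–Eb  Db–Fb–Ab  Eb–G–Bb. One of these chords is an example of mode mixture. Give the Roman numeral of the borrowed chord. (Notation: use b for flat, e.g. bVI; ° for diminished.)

iv

The diatonic triads in Ab major are Ab, Bbm, Cm, Db, Eb, Fm, Gdim. Of the given chords, Ab–C–Eb = Ab, Db–F–Ab = Db and Eb–G–Bb = Eb are diatonic. Db–Fb–Ab doesn't fit — on degree 4 Ab major would have Db (IV). Dbm is the degree-4 chord of Ab minor, so it is the borrowed iv.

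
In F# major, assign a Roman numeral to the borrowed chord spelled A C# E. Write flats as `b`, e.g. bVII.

bIII

A is the lowered form of scale degree 3 in F# major (the diatonic degree 3 is A#). Diatonically F# major has A#m (iii) on that degree; A–C#–E is instead the major chord native to F# minor, so it takes the label bIII.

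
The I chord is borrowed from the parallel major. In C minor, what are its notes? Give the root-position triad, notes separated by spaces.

C E G

I is built on scale degree 1, which is C in both C minor and its parallel. Stacking thirds in C major on C gives C–E–G.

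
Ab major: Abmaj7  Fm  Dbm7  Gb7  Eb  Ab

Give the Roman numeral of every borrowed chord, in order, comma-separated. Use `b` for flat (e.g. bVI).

In Ab major the diatonic chords are Ab, Bbm, Cm, Db, Eb, Fm, Gdim. Abmaj7, Fm, Eb and Ab are all diatonic. Dbm7 (Db–Fb–Ab–Cb) doesn't fit — on degree 4 Ab major would have Db (IV). Dbm7 is the degree-4 chord of Ab minor, so it is the borrowed iv7. Gb7 (Gb–Bb–Db–Fb) doesn't fit — on degree 7 Ab major would have Gdim (vii°). Gb7 is the degree-7 chord of Ab minor, so it is the borrowed bVII7.

iv7, bVII7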